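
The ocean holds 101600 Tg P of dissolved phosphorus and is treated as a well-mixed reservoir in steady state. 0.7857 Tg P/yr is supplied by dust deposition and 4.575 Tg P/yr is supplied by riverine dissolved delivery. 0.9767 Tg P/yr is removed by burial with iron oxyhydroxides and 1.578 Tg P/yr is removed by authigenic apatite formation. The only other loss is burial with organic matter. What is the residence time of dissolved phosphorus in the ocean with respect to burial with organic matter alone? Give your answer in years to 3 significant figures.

At steady state ΣF_in = ΣF_out.
ΣF_in = 0.7857 + 4.575 = 5.3607 Tg P/yr.
Burial with organic matter flux = ΣF_in − (0.9767 + 1.578) = 5.3607 − 2.555 = 2.806 Tg P/yr.
τ = M / F = 101600 / 2.806 = 36210 yr.

36200 yr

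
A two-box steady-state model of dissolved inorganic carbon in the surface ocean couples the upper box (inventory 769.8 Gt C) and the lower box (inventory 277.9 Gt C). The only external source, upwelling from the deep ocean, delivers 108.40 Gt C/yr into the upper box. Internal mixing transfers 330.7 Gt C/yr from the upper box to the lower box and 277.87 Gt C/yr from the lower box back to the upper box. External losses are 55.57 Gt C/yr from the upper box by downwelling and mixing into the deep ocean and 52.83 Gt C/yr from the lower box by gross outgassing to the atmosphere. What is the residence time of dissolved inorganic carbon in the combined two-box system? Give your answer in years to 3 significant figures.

Residence time in the combined system uses the total inventory and the total *external* removal — internal exchanges between the two boxes cancel.
M_total = 769.8 + 277.9 = 1047.7 Gt C.
ΣF_external_out = 55.57 + 52.83 = 108.40 Gt C/yr.
τ = M_total / ΣF_ext = 1047.7 / 108.40 = 9.665 yr.

9.67 yr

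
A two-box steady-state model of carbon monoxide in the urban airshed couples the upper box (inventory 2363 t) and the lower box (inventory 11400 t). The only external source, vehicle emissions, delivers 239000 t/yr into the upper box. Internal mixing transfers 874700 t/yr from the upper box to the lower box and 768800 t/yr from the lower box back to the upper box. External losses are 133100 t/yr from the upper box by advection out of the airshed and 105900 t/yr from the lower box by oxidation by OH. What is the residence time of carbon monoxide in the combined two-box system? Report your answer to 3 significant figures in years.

Residence time in the combined system uses the total inventory and the total *external* removal — internal exchanges between the two boxes cancel.
M_total = 2363 + 11400 = 13763 t.
ΣF_external_out = 133100 + 105900 = 239000 t/yr.
τ = M_total / ΣF_ext = 13763 / 239000 = 0.05759 yr.

0.0576 yr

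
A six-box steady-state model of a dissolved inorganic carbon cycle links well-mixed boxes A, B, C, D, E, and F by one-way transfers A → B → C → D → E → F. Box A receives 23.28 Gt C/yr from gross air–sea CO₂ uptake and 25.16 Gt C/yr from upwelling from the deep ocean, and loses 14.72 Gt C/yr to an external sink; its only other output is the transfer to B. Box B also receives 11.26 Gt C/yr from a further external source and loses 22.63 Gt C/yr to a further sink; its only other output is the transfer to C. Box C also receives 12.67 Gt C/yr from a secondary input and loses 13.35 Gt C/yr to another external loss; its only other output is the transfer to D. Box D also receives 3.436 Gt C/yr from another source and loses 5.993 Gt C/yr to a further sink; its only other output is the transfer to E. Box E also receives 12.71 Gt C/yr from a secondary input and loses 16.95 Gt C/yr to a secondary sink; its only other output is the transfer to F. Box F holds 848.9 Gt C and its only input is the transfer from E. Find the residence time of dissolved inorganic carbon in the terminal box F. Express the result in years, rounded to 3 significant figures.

Box A: F(A→B) = (23.28 + 25.16) − 14.72 = 33.720 Gt C/yr.
Box B: F(B→C) = (33.720 + 11.26) − 22.63 = 22.350 Gt C/yr.
Box C: F(C→D) = (22.350 + 12.67) − 13.35 = 21.670 Gt C/yr.
Box D: F(D→E) = (21.670 + 3.436) − 5.993 = 19.113 Gt C/yr.
Box E: F(E→F) = (19.113 + 12.71) − 16.95 = 14.873 Gt C/yr.
Box F throughput = its input = 14.873 Gt C/yr; τ = 848.9 / 14.873 = 57.08 yr.

57.1 yr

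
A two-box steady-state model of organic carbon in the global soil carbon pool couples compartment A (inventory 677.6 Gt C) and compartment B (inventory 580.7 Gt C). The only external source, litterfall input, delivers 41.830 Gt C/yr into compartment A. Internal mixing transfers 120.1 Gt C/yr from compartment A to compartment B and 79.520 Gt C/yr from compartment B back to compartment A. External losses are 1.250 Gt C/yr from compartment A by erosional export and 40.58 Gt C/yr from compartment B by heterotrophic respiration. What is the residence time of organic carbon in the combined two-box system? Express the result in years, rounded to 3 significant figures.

30.1 yr

Residence time in the combined system uses the total inventory and the total *external* removal — internal exchanges between the two boxes cancel.
M_total = 677.6 + 580.7 = 1258.3 Gt C.
ΣF_external_out = 1.250 + 40.58 = 41.830 Gt C/yr.
τ = M_total / ΣF_ext = 1258.3 / 41.830 = 30.08 yr.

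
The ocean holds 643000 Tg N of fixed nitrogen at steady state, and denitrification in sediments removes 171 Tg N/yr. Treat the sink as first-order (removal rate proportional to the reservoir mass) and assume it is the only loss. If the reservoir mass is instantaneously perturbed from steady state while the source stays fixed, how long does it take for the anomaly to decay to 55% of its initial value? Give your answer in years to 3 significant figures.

2250 yr

For a linear reservoir the anomaly decays as exp(−t/τ) with τ = M/F = 643000/171 = 3760 yr.
exp(−t/τ) = 0.55 ⇒ t = −τ ln(0.55) = 3760 × 0.5978 = 2248 yr.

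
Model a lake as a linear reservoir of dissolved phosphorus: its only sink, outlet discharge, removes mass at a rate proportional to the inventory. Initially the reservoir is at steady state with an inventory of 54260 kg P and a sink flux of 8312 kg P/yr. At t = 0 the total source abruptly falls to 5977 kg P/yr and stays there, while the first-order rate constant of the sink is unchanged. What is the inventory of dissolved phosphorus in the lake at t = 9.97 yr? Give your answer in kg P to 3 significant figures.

42300 kg P

The sink rate constant is k = F₀/M₀ = 8312/54260 = 0.1532 yr⁻¹.
Solving dM/dt = F₁ − kM with M(0) = M₀ gives M(t) = F₁/k + (M₀ − F₁/k)·e^(−kt).
F₁/k = 5977/0.1532 = 39017 kg P; kt = 0.1532 × 9.97 = 1.527, e^(−kt) = 0.2171.
M(9.97) = 39017 + (54260 − 39017) × 0.2171 = 39017 + 3310 = 42327 kg P.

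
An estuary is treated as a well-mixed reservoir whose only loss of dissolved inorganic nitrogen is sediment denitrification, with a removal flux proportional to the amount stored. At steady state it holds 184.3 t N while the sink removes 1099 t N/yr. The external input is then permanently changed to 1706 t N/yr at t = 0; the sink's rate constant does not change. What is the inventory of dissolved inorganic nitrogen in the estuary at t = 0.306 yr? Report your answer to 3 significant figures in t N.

270 t N

τ = M₀/F₀ = 184.3/1099 = 0.1677 yr; rate constant k = 1/τ.
New steady state M_∞ = F₁/k = F₁·τ = 1706 × 0.1677 = 286.09 t N.
M(t) = M_∞ + (M₀ − M_∞)·e^(−t/τ); t/τ = 0.306/0.1677 = 1.825, so e^(−t/τ) = 0.1613.
M(t) = 286.09 − 101.8 × 0.1613 = 269.68 t N.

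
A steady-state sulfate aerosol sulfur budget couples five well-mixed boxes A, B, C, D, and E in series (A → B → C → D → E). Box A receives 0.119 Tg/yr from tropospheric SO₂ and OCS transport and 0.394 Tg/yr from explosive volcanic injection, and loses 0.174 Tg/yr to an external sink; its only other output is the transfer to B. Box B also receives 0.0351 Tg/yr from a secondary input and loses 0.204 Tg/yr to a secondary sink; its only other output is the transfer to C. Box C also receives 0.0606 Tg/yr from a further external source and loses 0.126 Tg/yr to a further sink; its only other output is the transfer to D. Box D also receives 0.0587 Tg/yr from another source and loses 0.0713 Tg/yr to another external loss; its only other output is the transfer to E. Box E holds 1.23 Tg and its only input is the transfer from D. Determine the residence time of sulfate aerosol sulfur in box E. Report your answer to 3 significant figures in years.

Box A: F(A→B) = (0.119 + 0.394) − 0.174 = 0.33900 Tg/yr.
Box B: F(B→C) = (0.33900 + 0.0351) − 0.204 = 0.17010 Tg/yr.
Box C: F(C→D) = (0.17010 + 0.0606) − 0.126 = 0.10470 Tg/yr.
Box D: F(D→E) = (0.10470 + 0.0587) − 0.0713 = 0.092100 Tg/yr.
Box E throughput = its input = 0.092100 Tg/yr; τ = 1.23 / 0.092100 = 13.36 yr.

13.4 yr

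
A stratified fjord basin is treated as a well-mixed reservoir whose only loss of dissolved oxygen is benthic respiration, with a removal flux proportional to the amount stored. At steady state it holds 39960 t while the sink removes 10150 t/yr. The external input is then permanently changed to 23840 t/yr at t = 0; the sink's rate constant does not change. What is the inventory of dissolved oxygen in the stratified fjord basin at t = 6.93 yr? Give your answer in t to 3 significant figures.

The sink rate constant is k = F₀/M₀ = 10150/39960 = 0.2540 yr⁻¹.
Solving dM/dt = F₁ − kM with M(0) = M₀ gives M(t) = F₁/k + (M₀ − F₁/k)·e^(−kt).
F₁/k = 23840/0.2540 = 93857 t; kt = 0.2540 × 6.93 = 1.760, e^(−kt) = 0.1720.
M(6.93) = 93857 + (39960 − 93857) × 0.1720 = 93857 − 9270 = 84586 t.

84600 t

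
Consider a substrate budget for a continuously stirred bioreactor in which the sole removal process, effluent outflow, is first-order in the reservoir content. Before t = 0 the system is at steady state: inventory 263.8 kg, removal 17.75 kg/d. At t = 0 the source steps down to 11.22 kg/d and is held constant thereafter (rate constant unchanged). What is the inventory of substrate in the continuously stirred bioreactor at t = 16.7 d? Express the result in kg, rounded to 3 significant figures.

τ = M₀/F₀ = 263.8/17.75 = 14.86 d; rate constant k = 1/τ.
New steady state M_∞ = F₁/k = F₁·τ = 11.22 × 14.86 = 166.75 kg.
M(t) = M_∞ + (M₀ − M_∞)·e^(−t/τ); t/τ = 16.7/14.86 = 1.124, so e^(−t/τ) = 0.3251.
M(t) = 166.75 + 97.05 × 0.3251 = 198.30 kg.

198 kg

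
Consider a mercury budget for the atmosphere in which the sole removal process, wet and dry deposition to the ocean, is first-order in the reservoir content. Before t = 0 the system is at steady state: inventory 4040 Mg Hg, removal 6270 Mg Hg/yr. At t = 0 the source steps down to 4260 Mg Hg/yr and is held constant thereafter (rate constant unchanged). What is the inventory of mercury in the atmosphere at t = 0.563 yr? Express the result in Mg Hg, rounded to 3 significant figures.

τ = M₀/F₀ = 4040/6270 = 0.6443 yr; rate constant k = 1/τ.
New steady state M_∞ = F₁/k = F₁·τ = 4260 × 0.6443 = 2744.9 Mg Hg.
M(t) = M_∞ + (M₀ − M_∞)·e^(−t/τ); t/τ = 0.563/0.6443 = 0.8738, so e^(−t/τ) = 0.4174.
M(t) = 2744.9 + 1295 × 0.4174 = 3285.4 Mg Hg.

3290 Mg Hg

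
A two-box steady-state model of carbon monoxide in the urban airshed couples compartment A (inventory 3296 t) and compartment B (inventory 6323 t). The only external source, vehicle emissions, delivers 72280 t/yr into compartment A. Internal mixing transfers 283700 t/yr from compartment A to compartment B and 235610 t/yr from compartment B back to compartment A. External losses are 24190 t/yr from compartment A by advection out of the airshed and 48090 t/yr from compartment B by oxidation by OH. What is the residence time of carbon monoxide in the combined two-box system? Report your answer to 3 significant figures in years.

0.133 yr

For the system as a whole, the A↔B exchange is internal and contributes nothing to the throughput; only the external sinks remove mass.
M_total = 3296 + 6323 = 9619.0 t.
ΣF_external_out = 24190 + 48090 = 72280 t/yr.
τ = M_total / ΣF_ext = 9619.0 / 72280 = 0.1331 yr.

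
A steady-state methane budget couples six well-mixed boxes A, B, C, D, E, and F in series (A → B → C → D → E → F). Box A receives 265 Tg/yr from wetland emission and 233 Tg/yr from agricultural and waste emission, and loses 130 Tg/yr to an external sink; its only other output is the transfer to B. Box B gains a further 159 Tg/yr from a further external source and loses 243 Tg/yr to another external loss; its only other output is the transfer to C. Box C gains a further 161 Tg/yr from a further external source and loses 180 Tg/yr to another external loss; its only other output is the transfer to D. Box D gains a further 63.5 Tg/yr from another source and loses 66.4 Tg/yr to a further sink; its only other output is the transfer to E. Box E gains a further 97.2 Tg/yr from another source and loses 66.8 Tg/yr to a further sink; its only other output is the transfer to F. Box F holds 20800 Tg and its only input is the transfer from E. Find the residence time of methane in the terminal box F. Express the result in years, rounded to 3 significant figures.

71.1 yr

Box A: F(A→B) = (265 + 233) − 130 = 368.00 Tg/yr.
Box B: F(B→C) = (368.00 + 159) − 243 = 284.00 Tg/yr.
Box C: F(C→D) = (284.00 + 161) − 180 = 265.00 Tg/yr.
Box D: F(D→E) = (265.00 + 63.5) − 66.4 = 262.10 Tg/yr.
Box E: F(E→F) = (262.10 + 97.2) − 66.8 = 292.50 Tg/yr.
Box F throughput = its input = 292.50 Tg/yr; τ = 20800 / 292.50 = 71.11 yr.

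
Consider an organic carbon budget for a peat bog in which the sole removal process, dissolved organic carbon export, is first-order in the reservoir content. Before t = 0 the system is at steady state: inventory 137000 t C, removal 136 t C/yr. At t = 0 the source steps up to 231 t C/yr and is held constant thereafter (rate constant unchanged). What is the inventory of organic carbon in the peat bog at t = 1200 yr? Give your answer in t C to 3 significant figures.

Residence time τ = M₀/F₀ = 1007 yr. The eventual steady state is M_∞ = M₀·(F₁/F₀) = 137000 × 231/136 = 232700 t C.
The anomaly ΔM(t) = M(t) − M_∞ decays as ΔM₀·e^(−t/τ) with ΔM₀ = 137000 − 232700 = −95700 t C.
At t = 1200 yr, e^(−t/τ) = e^(−1.191) = 0.3038, so ΔM = −29080 t C and M = 232700 − 29080 = 203620 t C.

204000 t C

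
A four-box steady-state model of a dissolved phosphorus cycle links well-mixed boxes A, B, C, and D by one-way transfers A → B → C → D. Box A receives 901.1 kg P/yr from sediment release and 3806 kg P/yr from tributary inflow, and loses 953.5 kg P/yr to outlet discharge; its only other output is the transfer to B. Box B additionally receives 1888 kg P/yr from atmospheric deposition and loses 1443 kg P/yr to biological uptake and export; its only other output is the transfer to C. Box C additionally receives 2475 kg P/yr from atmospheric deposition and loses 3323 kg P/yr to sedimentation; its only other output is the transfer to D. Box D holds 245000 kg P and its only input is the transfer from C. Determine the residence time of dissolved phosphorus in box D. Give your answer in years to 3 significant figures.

Box A: F(A→B) = (901.1 + 3806) − 953.5 = 3753.6 kg P/yr.
Box B: F(B→C) = (3753.6 + 1888) − 1443 = 4198.6 kg P/yr.
Box C: F(C→D) = (4198.6 + 2475) − 3323 = 3350.6 kg P/yr.
Box D throughput = its input = 3350.6 kg P/yr; τ = 245000 / 3350.6 = 73.12 yr.

73.1 yr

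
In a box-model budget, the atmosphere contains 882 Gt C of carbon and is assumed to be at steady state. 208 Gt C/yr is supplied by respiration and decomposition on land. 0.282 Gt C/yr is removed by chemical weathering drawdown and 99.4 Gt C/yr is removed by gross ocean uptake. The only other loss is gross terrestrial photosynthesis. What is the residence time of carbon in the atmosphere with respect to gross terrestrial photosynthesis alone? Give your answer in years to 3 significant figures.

8.14 yr

At steady state ΣF_in = ΣF_out.
ΣF_in = 208.00 Gt C/yr.
Gross terrestrial photosynthesis flux = ΣF_in − (0.282 + 99.4) = 208.00 − 99.68 = 108.3 Gt C/yr.
τ = M / F = 882 / 108.3 = 8.143 yr.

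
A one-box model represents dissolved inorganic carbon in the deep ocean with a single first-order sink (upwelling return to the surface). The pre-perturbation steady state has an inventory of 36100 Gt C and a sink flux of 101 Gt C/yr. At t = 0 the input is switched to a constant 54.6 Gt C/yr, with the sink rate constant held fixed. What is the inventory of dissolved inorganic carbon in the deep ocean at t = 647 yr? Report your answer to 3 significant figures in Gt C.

Residence time τ = M₀/F₀ = 357.4 yr. The eventual steady state is M_∞ = M₀·(F₁/F₀) = 36100 × 54.6/101 = 19515 Gt C.
The anomaly ΔM(t) = M(t) − M_∞ decays as ΔM₀·e^(−t/τ) with ΔM₀ = 36100 − 19515 = 16580 Gt C.
At t = 647 yr, e^(−t/τ) = e^(−1.810) = 0.1636, so ΔM = 2714 Gt C and M = 19515 + 2714 = 22229 Gt C.

22200 Gt C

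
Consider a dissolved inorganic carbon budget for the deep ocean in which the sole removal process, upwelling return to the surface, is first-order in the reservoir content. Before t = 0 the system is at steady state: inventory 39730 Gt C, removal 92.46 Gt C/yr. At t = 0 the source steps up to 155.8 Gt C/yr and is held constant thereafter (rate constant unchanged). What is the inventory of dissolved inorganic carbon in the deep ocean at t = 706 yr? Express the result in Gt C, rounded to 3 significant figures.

61700 Gt C

Residence time τ = M₀/F₀ = 429.7 yr. The eventual steady state is M_∞ = M₀·(F₁/F₀) = 39730 × 155.8/92.46 = 66947 Gt C.
The anomaly ΔM(t) = M(t) − M_∞ decays as ΔM₀·e^(−t/τ) with ΔM₀ = 39730 − 66947 = −27220 Gt C.
At t = 706 yr, e^(−t/τ) = e^(−1.643) = 0.1934, so ΔM = −5264 Gt C and M = 66947 − 5264 = 61683 Gt C.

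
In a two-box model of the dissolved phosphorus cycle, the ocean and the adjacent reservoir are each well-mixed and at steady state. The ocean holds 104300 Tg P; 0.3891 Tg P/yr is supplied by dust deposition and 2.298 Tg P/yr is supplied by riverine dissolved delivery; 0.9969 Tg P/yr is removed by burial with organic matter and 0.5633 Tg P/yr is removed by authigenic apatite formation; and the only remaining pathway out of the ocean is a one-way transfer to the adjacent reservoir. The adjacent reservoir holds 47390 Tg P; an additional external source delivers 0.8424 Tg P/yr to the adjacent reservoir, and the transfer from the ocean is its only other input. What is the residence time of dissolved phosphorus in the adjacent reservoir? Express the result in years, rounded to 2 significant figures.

Balance the ocean: ΣF_in = 0.3891 + 2.298 = 2.6871 Tg P/yr.
Transfer to the adjacent reservoir = ΣF_in − (0.9969 + 0.5633) = 1.1269 Tg P/yr.
Total input to the adjacent reservoir = 1.1269 + 0.8424 = 1.9693 Tg P/yr; at steady state this equals its total output.
τ = M / F = 47390 / 1.9693 = 24060 yr.

24000 yr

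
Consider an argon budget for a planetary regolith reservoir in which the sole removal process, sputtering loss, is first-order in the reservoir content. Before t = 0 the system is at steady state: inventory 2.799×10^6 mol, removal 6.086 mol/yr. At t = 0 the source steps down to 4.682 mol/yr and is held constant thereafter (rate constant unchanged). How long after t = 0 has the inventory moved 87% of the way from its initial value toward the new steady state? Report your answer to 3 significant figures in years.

τ = M₀/F₀ = 2.799×10^6/6.086 = 459900 yr.
The remaining gap fraction is e^(−t/τ); 87% covered ⇒ e^(−t/τ) = 0.130.
t = −τ ln(0.130) = 459900 × 2.040 = 938300 yr.

938000 yr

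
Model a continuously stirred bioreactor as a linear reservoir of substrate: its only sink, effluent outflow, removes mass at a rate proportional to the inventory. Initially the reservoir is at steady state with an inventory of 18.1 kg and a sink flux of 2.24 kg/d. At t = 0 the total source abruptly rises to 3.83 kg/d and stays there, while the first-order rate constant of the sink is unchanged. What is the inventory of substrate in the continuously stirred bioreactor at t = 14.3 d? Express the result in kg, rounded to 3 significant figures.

28.8 kg

The sink rate constant is k = F₀/M₀ = 2.24/18.1 = 0.1238 d⁻¹.
Solving dM/dt = F₁ − kM with M(0) = M₀ gives M(t) = F₁/k + (M₀ − F₁/k)·e^(−kt).
F₁/k = 3.83/0.1238 = 30.948 kg; kt = 0.1238 × 14.3 = 1.770, e^(−kt) = 0.1704.
M(14.3) = 30.948 + (18.1 − 30.948) × 0.1704 = 30.948 − 2.189 = 28.759 kg.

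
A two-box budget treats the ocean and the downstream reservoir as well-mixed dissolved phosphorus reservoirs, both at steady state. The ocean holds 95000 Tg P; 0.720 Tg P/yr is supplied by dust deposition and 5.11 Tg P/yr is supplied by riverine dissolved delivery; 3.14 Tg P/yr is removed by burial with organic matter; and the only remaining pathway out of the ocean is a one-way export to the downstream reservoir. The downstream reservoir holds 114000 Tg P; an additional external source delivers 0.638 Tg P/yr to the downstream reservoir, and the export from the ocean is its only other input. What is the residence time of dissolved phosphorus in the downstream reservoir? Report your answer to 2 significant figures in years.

Balance the ocean: ΣF_in = 0.720 + 5.11 = 5.8300 Tg P/yr.
Export to the downstream reservoir = ΣF_in − (3.14) = 2.6900 Tg P/yr.
Total input to the downstream reservoir = 2.6900 + 0.638 = 3.3280 Tg P/yr; at steady state this equals its total output.
τ = M / F = 114000 / 3.3280 = 34250 yr.

34000 yr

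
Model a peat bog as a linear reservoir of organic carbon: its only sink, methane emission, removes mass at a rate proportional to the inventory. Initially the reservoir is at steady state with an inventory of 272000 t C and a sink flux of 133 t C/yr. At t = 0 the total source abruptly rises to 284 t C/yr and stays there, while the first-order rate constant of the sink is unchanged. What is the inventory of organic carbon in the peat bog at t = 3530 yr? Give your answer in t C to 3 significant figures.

526000 t C

Residence time τ = M₀/F₀ = 2045 yr. The eventual steady state is M_∞ = M₀·(F₁/F₀) = 272000 × 284/133 = 580810 t C.
The anomaly ΔM(t) = M(t) − M_∞ decays as ΔM₀·e^(−t/τ) with ΔM₀ = 272000 − 580810 = −308800 t C.
At t = 3530 yr, e^(−t/τ) = e^(−1.726) = 0.1780, so ΔM = −54960 t C and M = 580810 − 54960 = 525850 t C.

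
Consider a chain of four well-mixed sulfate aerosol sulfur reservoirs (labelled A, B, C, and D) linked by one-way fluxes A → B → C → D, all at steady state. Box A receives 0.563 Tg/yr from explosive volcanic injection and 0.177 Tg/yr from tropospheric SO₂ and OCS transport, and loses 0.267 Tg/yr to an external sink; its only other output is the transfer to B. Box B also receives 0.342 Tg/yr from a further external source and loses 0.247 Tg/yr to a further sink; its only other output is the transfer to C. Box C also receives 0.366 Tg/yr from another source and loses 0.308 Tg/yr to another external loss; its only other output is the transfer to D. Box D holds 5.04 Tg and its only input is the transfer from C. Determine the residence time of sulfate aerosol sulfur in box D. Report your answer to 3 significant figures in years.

Box A: F(A→B) = (0.563 + 0.177) − 0.267 = 0.47300 Tg/yr.
Box B: F(B→C) = (0.47300 + 0.342) − 0.247 = 0.56800 Tg/yr.
Box C: F(C→D) = (0.56800 + 0.366) − 0.308 = 0.62600 Tg/yr.
Box D throughput = its input = 0.62600 Tg/yr; τ = 5.04 / 0.62600 = 8.051 yr.

8.05 yr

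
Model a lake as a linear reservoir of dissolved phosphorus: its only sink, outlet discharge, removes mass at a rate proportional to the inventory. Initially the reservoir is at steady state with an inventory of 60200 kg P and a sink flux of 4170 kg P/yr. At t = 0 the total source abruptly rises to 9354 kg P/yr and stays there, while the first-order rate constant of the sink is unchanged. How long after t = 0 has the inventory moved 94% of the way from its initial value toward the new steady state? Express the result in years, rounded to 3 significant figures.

τ = M₀/F₀ = 60200/4170 = 14.44 yr.
The remaining gap fraction is e^(−t/τ); 94% covered ⇒ e^(−t/τ) = 0.0600.
t = −τ ln(0.0600) = 14.44 × 2.813 = 40.62 yr.

40.6 yr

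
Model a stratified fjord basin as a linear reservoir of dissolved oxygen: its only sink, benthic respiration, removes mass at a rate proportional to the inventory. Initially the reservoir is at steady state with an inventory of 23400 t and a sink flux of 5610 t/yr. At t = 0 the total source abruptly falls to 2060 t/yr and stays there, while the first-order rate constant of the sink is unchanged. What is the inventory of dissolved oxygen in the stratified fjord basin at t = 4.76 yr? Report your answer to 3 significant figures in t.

13300 t

The sink rate constant is k = F₀/M₀ = 5610/23400 = 0.2397 yr⁻¹.
Solving dM/dt = F₁ − kM with M(0) = M₀ gives M(t) = F₁/k + (M₀ − F₁/k)·e^(−kt).
F₁/k = 2060/0.2397 = 8592.5 t; kt = 0.2397 × 4.76 = 1.141, e^(−kt) = 0.3194.
M(4.76) = 8592.5 + (23400 − 8592.5) × 0.3194 = 8592.5 + 4730 = 13323 t.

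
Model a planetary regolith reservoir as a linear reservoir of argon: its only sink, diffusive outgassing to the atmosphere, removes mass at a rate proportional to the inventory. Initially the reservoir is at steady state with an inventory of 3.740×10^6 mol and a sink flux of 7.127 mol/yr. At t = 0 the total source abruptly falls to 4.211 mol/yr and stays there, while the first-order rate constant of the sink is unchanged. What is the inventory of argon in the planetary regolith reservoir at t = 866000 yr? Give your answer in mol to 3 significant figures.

2.50×10^6 mol

The sink rate constant is k = F₀/M₀ = 7.127/3.740×10^6 = 1.906×10^-6 yr⁻¹.
Solving dM/dt = F₁ − kM with M(0) = M₀ gives M(t) = F₁/k + (M₀ − F₁/k)·e^(−kt).
F₁/k = 4.211/1.906×10^-6 = 2.2098×10^6 mol; kt = 1.906×10^-6 × 866000 = 1.650, e^(−kt) = 0.1920.
M(866000) = 2.2098×10^6 + (3.740×10^6 − 2.2098×10^6) × 0.1920 = 2.2098×10^6 + 293800 = 2.5036×10^6 mol.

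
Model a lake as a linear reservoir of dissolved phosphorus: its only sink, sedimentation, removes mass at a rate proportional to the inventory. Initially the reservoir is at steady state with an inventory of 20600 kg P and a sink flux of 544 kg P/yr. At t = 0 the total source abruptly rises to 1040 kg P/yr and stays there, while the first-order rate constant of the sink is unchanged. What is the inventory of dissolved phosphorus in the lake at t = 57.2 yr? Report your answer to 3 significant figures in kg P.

35200 kg P

The sink rate constant is k = F₀/M₀ = 544/20600 = 0.02641 yr⁻¹.
Solving dM/dt = F₁ − kM with M(0) = M₀ gives M(t) = F₁/k + (M₀ − F₁/k)·e^(−kt).
F₁/k = 1040/0.02641 = 39382 kg P; kt = 0.02641 × 57.2 = 1.511, e^(−kt) = 0.2208.
M(57.2) = 39382 + (20600 − 39382) × 0.2208 = 39382 − 4147 = 35235 kg P.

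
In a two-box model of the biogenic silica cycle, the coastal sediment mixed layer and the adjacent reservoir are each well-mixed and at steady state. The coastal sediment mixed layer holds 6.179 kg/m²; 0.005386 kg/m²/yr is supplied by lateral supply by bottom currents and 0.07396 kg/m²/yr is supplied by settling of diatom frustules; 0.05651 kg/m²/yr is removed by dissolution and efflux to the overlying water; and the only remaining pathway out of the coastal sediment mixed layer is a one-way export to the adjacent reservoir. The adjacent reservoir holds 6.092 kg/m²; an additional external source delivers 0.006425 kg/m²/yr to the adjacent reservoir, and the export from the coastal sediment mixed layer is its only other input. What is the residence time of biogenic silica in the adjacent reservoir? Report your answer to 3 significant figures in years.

Balance the coastal sediment mixed layer: ΣF_in = 0.005386 + 0.07396 = 0.079346 kg/m²/yr.
Export to the adjacent reservoir = ΣF_in − (0.05651) = 0.022836 kg/m²/yr.
Total input to the adjacent reservoir = 0.022836 + 0.006425 = 0.029261 kg/m²/yr; at steady state this equals its total output.
τ = M / F = 6.092 / 0.029261 = 208.2 yr.

208 yr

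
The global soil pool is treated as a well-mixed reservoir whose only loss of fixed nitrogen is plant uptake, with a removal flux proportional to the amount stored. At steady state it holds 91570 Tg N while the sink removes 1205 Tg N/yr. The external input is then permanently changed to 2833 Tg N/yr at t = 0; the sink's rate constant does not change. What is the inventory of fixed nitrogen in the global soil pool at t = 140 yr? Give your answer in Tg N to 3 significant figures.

Residence time τ = M₀/F₀ = 75.99 yr. The eventual steady state is M_∞ = M₀·(F₁/F₀) = 91570 × 2833/1205 = 215280 Tg N.
The anomaly ΔM(t) = M(t) − M_∞ decays as ΔM₀·e^(−t/τ) with ΔM₀ = 91570 − 215280 = −123700 Tg N.
At t = 140 yr, e^(−t/τ) = e^(−1.842) = 0.1585, so ΔM = −19600 Tg N and M = 215280 − 19600 = 195680 Tg N.

196000 Tg N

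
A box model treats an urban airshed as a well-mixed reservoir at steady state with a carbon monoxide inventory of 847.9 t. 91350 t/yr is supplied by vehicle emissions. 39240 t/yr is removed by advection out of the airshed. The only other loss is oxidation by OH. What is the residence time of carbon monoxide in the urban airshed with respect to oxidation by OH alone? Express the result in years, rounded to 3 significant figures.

At steady state ΣF_in = ΣF_out.
ΣF_in = 91350 t/yr.
Oxidation by OH flux = ΣF_in − (39240) = 91350 − 39240 = 52110 t/yr.
τ = M / F = 847.9 / 52110 = 0.01627 yr.

0.0163 yr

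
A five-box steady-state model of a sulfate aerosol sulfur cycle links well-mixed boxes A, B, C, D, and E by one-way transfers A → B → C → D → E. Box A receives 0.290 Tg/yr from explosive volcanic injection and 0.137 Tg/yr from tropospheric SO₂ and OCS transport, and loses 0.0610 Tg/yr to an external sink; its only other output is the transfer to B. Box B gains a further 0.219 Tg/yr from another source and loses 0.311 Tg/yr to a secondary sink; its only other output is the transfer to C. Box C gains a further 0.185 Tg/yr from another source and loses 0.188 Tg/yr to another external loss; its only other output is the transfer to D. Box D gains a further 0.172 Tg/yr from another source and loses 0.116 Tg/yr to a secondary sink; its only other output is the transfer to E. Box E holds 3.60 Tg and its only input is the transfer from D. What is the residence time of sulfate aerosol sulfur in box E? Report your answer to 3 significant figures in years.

11.0 yr

Box A: F(A→B) = (0.290 + 0.137) − 0.0610 = 0.36600 Tg/yr.
Box B: F(B→C) = (0.36600 + 0.219) − 0.311 = 0.27400 Tg/yr.
Box C: F(C→D) = (0.27400 + 0.185) − 0.188 = 0.27100 Tg/yr.
Box D: F(D→E) = (0.27100 + 0.172) − 0.116 = 0.32700 Tg/yr.
Box E throughput = its input = 0.32700 Tg/yr; τ = 3.60 / 0.32700 = 11.01 yr.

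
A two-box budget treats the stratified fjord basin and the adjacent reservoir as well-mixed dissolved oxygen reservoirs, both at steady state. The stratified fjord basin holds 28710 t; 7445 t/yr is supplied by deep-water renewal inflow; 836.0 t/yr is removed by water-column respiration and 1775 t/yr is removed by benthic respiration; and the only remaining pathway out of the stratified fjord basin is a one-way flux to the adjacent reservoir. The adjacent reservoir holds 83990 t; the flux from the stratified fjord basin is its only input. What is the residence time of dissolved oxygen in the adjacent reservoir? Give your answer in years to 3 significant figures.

17.4 yr

Balance the stratified fjord basin: ΣF_in = 7445.0 t/yr.
Flux to the adjacent reservoir = ΣF_in − (836.0 + 1775) = 4834.0 t/yr.
At steady state the output of the adjacent reservoir equals its input, 4834.0 t/yr.
τ = M / F = 83990 / 4834.0 = 17.37 yr.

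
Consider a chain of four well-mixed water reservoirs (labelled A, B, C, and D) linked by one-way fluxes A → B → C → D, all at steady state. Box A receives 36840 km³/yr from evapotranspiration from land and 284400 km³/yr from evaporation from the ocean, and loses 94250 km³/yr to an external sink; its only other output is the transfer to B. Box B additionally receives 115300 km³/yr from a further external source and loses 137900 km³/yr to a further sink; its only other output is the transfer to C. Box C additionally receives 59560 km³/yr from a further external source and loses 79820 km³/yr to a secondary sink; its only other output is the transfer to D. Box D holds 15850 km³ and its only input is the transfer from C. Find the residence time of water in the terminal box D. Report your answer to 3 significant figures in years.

0.0861 yr

Box A: F(A→B) = (36840 + 284400) − 94250 = 226990 km³/yr.
Box B: F(B→C) = (226990 + 115300) − 137900 = 204390 km³/yr.
Box C: F(C→D) = (204390 + 59560) − 79820 = 184130 km³/yr.
Box D throughput = its input = 184130 km³/yr; τ = 15850 / 184130 = 0.08608 yr.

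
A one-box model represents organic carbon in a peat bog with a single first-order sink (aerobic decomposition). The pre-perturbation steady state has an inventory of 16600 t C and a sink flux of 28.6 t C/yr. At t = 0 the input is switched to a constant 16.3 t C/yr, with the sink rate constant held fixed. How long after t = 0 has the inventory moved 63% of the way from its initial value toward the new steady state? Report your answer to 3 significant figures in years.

τ = M₀/F₀ = 16600/28.6 = 580.4 yr.
The remaining gap fraction is e^(−t/τ); 63% covered ⇒ e^(−t/τ) = 0.370.
t = −τ ln(0.370) = 580.4 × 0.9943 = 577.1 yr.

577 yr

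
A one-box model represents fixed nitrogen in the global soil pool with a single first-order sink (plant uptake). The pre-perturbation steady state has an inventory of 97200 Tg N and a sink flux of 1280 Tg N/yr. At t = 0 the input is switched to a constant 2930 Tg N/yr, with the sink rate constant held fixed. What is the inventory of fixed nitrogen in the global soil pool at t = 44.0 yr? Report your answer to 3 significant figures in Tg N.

152000 Tg N

The sink rate constant is k = F₀/M₀ = 1280/97200 = 0.01317 yr⁻¹.
Solving dM/dt = F₁ − kM with M(0) = M₀ gives M(t) = F₁/k + (M₀ − F₁/k)·e^(−kt).
F₁/k = 2930/0.01317 = 222500 Tg N; kt = 0.01317 × 44.0 = 0.5794, e^(−kt) = 0.5602.
M(44.0) = 222500 + (97200 − 222500) × 0.5602 = 222500 − 70190 = 152300 Tg N.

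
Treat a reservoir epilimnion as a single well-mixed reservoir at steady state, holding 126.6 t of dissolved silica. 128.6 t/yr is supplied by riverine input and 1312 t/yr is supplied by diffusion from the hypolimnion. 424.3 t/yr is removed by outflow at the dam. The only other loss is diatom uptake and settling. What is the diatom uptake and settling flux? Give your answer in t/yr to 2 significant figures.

1000 t/yr

At steady state ΣF_in = ΣF_out.
ΣF_in = 128.6 + 1312 = 1440.6 t/yr.
Diatom uptake and settling flux = ΣF_in − (424.3) = 1440.6 − 424.3 = 1016 t/yr.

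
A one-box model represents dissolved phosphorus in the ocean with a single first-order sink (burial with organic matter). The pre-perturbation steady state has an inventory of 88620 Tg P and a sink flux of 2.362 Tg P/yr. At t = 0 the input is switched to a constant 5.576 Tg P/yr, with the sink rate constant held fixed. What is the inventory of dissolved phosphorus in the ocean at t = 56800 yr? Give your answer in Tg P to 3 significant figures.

183000 Tg P

τ = M₀/F₀ = 88620/2.362 = 37520 yr; rate constant k = 1/τ.
New steady state M_∞ = F₁/k = F₁·τ = 5.576 × 37520 = 209210 Tg P.
M(t) = M_∞ + (M₀ − M_∞)·e^(−t/τ); t/τ = 56800/37520 = 1.514, so e^(−t/τ) = 0.2201.
M(t) = 209210 − 120600 × 0.2201 = 182670 Tg P.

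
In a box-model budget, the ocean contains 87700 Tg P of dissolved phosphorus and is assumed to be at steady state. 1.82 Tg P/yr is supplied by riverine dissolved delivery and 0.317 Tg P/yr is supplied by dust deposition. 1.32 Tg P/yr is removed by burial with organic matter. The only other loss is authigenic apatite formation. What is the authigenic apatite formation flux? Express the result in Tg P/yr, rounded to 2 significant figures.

0.82 Tg P/yr

At steady state ΣF_in = ΣF_out.
ΣF_in = 1.82 + 0.317 = 2.1370 Tg P/yr.
Authigenic apatite formation flux = ΣF_in − (1.32) = 2.1370 − 1.320 = 0.8170 Tg P/yr.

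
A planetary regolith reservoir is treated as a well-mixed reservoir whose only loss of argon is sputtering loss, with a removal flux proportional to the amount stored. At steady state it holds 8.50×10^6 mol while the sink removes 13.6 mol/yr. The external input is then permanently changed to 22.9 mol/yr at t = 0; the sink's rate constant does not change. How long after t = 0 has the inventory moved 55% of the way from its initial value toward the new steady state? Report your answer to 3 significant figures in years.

τ = M₀/F₀ = 8.50×10^6/13.6 = 625000 yr.
The remaining gap fraction is e^(−t/τ); 55% covered ⇒ e^(−t/τ) = 0.450.
t = −τ ln(0.450) = 625000 × 0.7985 = 499100 yr.

499000 yr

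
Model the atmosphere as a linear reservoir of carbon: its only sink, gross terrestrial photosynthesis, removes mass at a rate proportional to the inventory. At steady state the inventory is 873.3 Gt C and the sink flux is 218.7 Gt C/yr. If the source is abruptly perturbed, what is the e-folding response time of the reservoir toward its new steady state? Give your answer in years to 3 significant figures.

For a linear reservoir the response time equals the residence time τ = M/F.
τ = 873.3 / 218.7 = 3.993 yr.

3.99 yr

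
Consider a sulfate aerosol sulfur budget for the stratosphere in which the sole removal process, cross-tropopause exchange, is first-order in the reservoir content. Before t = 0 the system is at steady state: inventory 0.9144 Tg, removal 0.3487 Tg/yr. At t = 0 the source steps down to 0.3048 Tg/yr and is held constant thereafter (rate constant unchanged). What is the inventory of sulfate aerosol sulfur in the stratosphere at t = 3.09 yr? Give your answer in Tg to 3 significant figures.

0.835 Tg

τ = M₀/F₀ = 0.9144/0.3487 = 2.622 yr; rate constant k = 1/τ.
New steady state M_∞ = F₁/k = F₁·τ = 0.3048 × 2.622 = 0.79928 Tg.
M(t) = M_∞ + (M₀ − M_∞)·e^(−t/τ); t/τ = 3.09/2.622 = 1.178, so e^(−t/τ) = 0.3078.
M(t) = 0.79928 + 0.1151 × 0.3078 = 0.83471 Tg.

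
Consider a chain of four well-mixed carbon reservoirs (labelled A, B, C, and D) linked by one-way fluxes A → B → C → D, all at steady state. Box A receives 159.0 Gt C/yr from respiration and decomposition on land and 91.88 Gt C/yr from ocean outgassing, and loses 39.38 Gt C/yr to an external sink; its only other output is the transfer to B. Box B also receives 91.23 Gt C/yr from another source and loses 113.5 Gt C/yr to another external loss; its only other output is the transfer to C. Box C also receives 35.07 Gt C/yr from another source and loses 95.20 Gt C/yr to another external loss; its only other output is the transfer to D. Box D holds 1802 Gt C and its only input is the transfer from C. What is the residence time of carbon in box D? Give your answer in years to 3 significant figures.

14.0 yr

Box A: F(A→B) = (159.0 + 91.88) − 39.38 = 211.50 Gt C/yr.
Box B: F(B→C) = (211.50 + 91.23) − 113.5 = 189.23 Gt C/yr.
Box C: F(C→D) = (189.23 + 35.07) − 95.20 = 129.10 Gt C/yr.
Box D throughput = its input = 129.10 Gt C/yr; τ = 1802 / 129.10 = 13.96 yr.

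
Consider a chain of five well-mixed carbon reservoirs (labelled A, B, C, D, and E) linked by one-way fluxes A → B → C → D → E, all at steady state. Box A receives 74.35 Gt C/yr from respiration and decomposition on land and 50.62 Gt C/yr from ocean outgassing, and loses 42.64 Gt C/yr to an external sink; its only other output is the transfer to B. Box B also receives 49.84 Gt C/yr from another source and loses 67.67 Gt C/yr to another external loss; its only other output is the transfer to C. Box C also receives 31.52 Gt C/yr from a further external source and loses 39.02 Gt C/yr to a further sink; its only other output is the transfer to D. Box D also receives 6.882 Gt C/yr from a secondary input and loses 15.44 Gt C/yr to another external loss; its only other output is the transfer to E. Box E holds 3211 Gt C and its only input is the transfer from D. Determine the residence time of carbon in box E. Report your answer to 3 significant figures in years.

Box A: F(A→B) = (74.35 + 50.62) − 42.64 = 82.330 Gt C/yr.
Box B: F(B→C) = (82.330 + 49.84) − 67.67 = 64.500 Gt C/yr.
Box C: F(C→D) = (64.500 + 31.52) − 39.02 = 57.000 Gt C/yr.
Box D: F(D→E) = (57.000 + 6.882) − 15.44 = 48.442 Gt C/yr.
Box E throughput = its input = 48.442 Gt C/yr; τ = 3211 / 48.442 = 66.29 yr.

66.3 yr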